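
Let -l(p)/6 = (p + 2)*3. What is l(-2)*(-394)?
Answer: 0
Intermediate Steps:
l(p) = -36 - 18*p (l(p) = -6*(p + 2)*3 = -6*(2 + p)*3 = -6*(6 + 3*p) = -36 - 18*p)
l(-2)*(-394) = (-36 - 18*(-2))*(-394) = (-36 + 36)*(-394) = 0*(-394) = 0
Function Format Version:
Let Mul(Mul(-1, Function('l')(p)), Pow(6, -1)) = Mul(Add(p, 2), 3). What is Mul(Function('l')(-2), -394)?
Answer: 0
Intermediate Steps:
Function('l')(p) = Add(-36, Mul(-18, p)) (Function('l')(p) = Mul(-6, Mul(Add(p, 2), 3)) = Mul(-6, Mul(Add(2, p), 3)) = Mul(-6, Add(6, Mul(3, p))) = Add(-36, Mul(-18, p)))
Mul(Function('l')(-2), -394) = Mul(Add(-36, Mul(-18, -2)), -394) = Mul(Add(-36, 36), -394) = Mul(0, -394) = 0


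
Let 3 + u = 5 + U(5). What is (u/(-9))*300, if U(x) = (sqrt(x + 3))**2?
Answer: -1000/3 ≈ -333.33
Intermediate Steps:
U(x) = 3 + x (U(x) = (sqrt(3 + x))**2 = 3 + x)
u = 10 (u = -3 + (5 + (3 + 5)) = -3 + (5 + 8) = -3 + 13 = 10)
(u/(-9))*300 = (10/(-9))*300 = (10*(-1/9))*300 = -10/9*300 = -1000/3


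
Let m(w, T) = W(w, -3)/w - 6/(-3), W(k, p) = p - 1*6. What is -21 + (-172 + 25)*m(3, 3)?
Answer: 126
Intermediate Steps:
W(k, p) = -6 + p (W(k, p) = p - 6 = -6 + p)
m(w, T) = 2 - 9/w (m(w, T) = (-6 - 3)/w - 6/(-3) = -9/w - 6*(-⅓) = -9/w + 2 = 2 - 9/w)
-21 + (-172 + 25)*m(3, 3) = -21 + (-172 + 25)*(2 - 9/3) = -21 - 147*(2 - 9*⅓) = -21 - 147*(2 - 3) = -21 - 147*(-1) = -21 + 147 = 126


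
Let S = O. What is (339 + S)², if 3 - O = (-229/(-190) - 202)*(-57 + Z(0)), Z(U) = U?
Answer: 12328327089/100 ≈ 1.2328e+8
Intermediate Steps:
O = -114423/10 (O = 3 - (-229/(-190) - 202)*(-57 + 0) = 3 - (-229*(-1/190) - 202)*(-57) = 3 - (229/190 - 202)*(-57) = 3 - (-38151)*(-57)/190 = 3 - 1*114453/10 = 3 - 114453/10 = -114423/10 ≈ -11442.)
S = -114423/10 ≈ -11442.
(339 + S)² = (339 - 114423/10)² = (-111033/10)² = 12328327089/100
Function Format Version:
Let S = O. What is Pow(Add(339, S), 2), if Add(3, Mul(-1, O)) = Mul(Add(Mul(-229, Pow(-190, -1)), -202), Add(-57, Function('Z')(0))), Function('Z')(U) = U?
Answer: Rational(12328327089, 100) ≈ 1.2328e+8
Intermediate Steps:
O = Rational(-114423, 10) (O = Add(3, Mul(-1, Mul(Add(Mul(-229, Pow(-190, -1)), -202), Add(-57, 0)))) = Add(3, Mul(-1, Mul(Add(Mul(-229, Rational(-1, 190)), -202), -57))) = Add(3, Mul(-1, Mul(Add(Rational(229, 190), -202), -57))) = Add(3, Mul(-1, Mul(Rational(-38151, 190), -57))) = Add(3, Mul(-1, Rational(114453, 10))) = Add(3, Rational(-114453, 10)) = Rational(-114423, 10) ≈ -11442.)
S = Rational(-114423, 10) ≈ -11442.
Pow(Add(339, S), 2) = Pow(Add(339, Rational(-114423, 10)), 2) = Pow(Rational(-111033, 10), 2) = Rational(12328327089, 100)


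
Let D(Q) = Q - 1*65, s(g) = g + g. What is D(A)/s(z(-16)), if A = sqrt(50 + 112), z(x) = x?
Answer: 65/32 - 9*sqrt(2)/32 ≈ 1.6335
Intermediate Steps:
A = 9*sqrt(2) (A = sqrt(162) = 9*sqrt(2) ≈ 12.728)
s(g) = 2*g
D(Q) = -65 + Q (D(Q) = Q - 65 = -65 + Q)
D(A)/s(z(-16)) = (-65 + 9*sqrt(2))/((2*(-16))) = (-65 + 9*sqrt(2))/(-32) = (-65 + 9*sqrt(2))*(-1/32) = 65/32 - 9*sqrt(2)/32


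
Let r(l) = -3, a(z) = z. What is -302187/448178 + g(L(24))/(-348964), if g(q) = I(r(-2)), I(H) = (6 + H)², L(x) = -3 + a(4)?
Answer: -52728208935/78198993796 ≈ -0.67428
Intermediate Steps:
L(x) = 1 (L(x) = -3 + 4 = 1)
g(q) = 9 (g(q) = (6 - 3)² = 3² = 9)
-302187/448178 + g(L(24))/(-348964) = -302187/448178 + 9/(-348964) = -302187*1/448178 + 9*(-1/348964) = -302187/448178 - 9/348964 = -52728208935/78198993796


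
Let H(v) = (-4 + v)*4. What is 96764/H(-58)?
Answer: -24191/62 ≈ -390.18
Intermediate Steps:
H(v) = -16 + 4*v
96764/H(-58) = 96764/(-16 + 4*(-58)) = 96764/(-16 - 232) = 96764/(-248) = 96764*(-1/248) = -24191/62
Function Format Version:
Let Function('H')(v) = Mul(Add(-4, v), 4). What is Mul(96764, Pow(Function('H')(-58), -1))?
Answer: Rational(-24191, 62) ≈ -390.18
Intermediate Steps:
Function('H')(v) = Add(-16, Mul(4, v))
Mul(96764, Pow(Function('H')(-58), -1)) = Mul(96764, Pow(Add(-16, Mul(4, -58)), -1)) = Mul(96764, Pow(Add(-16, -232), -1)) = Mul(96764, Pow(-248, -1)) = Mul(96764, Rational(-1, 248)) = Rational(-24191, 62)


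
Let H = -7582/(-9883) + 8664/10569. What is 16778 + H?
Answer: 584228452892/34817809 ≈ 16780.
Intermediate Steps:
H = 55253490/34817809 (H = -7582*(-1/9883) + 8664*(1/10569) = 7582/9883 + 2888/3523 = 55253490/34817809 ≈ 1.5869)
16778 + H = 16778 + 55253490/34817809 = 584228452892/34817809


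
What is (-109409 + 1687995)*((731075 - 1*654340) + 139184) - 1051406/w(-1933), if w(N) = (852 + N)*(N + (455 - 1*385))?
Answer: 686432212883502796/2013903 ≈ 3.4085e+11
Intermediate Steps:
w(N) = (70 + N)*(852 + N) (w(N) = (852 + N)*(N + (455 - 385)) = (852 + N)*(N + 70) = (852 + N)*(70 + N) = (70 + N)*(852 + N))
(-109409 + 1687995)*((731075 - 1*654340) + 139184) - 1051406/w(-1933) = (-109409 + 1687995)*((731075 - 1*654340) + 139184) - 1051406/(59640 + (-1933)² + 922*(-1933)) = 1578586*((731075 - 654340) + 139184) - 1051406/(59640 + 3736489 - 1782226) = 1578586*(76735 + 139184) - 1051406/2013903 = 1578586*215919 - 1051406*1/2013903 = 340846710534 - 1051406/2013903 = 686432212883502796/2013903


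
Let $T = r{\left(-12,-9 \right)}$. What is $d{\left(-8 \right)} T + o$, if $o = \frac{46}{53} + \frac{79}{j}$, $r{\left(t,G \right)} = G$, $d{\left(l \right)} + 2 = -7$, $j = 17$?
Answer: $\frac{77950}{901} \approx 86.515$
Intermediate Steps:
$d{\left(l \right)} = -9$ ($d{\left(l \right)} = -2 - 7 = -9$)
$o = \frac{4969}{901}$ ($o = \frac{46}{53} + \frac{79}{17} = \frac{4969}{901} \approx 5.515$)
$T = -9$
$d{\left(-8 \right)} T + o = \left(-9\right) \left(-9\right) + \frac{4969}{901} = 81 + \frac{4969}{901} = \frac{77950}{901}$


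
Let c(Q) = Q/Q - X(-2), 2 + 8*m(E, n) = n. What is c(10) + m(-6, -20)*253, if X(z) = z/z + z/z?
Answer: -2787/4 ≈ -696.75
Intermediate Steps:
X(z) = 2 (X(z) = 1 + 1 = 2)
m(E, n) = -1/4 + n/8
c(Q) = -1 (c(Q) = Q/Q - 1*2 = 1 - 2 = -1)
c(10) + m(-6, -20)*253 = -1 + (-1/4 + (1/8)*(-20))*253 = -1 + (-1/4 - 5/2)*253 = -1 - 11/4*253 = -1 - 2783/4 = -2787/4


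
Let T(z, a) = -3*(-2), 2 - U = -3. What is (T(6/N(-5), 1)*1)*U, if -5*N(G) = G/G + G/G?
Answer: 30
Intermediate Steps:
U = 5 (U = 2 - 1*(-3) = 2 + 3 = 5)
N(G) = -⅖ (N(G) = -(G/G + G/G)/5 = -(1 + 1)/5 = -⅕*2 = -⅖)
T(z, a) = 6
(T(6/N(-5), 1)*1)*U = (6*1)*5 = 6*5 = 30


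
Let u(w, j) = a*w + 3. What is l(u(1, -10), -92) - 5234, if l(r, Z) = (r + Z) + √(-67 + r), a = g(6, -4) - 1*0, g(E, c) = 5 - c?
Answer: -5314 + I*√55 ≈ -5314.0 + 7.4162*I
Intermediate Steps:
a = 9 (a = (5 - 1*(-4)) - 1*0 = (5 + 4) + 0 = 9 + 0 = 9)
u(w, j) = 3 + 9*w (u(w, j) = 9*w + 3 = 3 + 9*w)
l(r, Z) = Z + r + √(-67 + r) (l(r, Z) = (Z + r) + √(-67 + r) = Z + r + √(-67 + r))
l(u(1, -10), -92) - 5234 = (-92 + (3 + 9*1) + √(-67 + (3 + 9*1))) - 5234 = (-92 + (3 + 9) + √(-67 + (3 + 9))) - 5234 = (-92 + 12 + √(-67 + 12)) - 5234 = (-92 + 12 + √(-55)) - 5234 = (-92 + 12 + I*√55) - 5234 = (-80 + I*√55) - 5234 = -5314 + I*√55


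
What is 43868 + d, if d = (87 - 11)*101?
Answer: 51544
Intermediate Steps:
d = 7676 (d = 76*101 = 7676)
43868 + d = 43868 + 7676 = 51544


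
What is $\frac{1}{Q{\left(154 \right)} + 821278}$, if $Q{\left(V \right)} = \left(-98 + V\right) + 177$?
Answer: $\frac{1}{821511} \approx 1.2173 \cdot 10^{-6}$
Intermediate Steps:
$Q{\left(V \right)} = 79 + V$
$\frac{1}{Q{\left(154 \right)} + 821278} = \frac{1}{\left(79 + 154\right) + 821278} = \frac{1}{233 + 821278} = \frac{1}{821511}$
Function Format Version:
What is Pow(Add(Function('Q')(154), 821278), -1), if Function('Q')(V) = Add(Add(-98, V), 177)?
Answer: Rational(1, 821511) ≈ 1.2173e-6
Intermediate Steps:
Function('Q')(V) = Add(79, V)
Pow(Add(Function('Q')(154), 821278), -1) = Pow(Add(Add(79, 154), 821278), -1) = Pow(Add(233, 821278), -1) = Pow(821511, -1) = Rational(1, 821511)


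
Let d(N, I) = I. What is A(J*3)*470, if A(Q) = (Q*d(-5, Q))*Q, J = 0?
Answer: 0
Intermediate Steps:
A(Q) = Q³ (A(Q) = (Q*Q)*Q = Q²*Q = Q³)
A(J*3)*470 = (0*3)³*470 = 0³*470 = 0*470 = 0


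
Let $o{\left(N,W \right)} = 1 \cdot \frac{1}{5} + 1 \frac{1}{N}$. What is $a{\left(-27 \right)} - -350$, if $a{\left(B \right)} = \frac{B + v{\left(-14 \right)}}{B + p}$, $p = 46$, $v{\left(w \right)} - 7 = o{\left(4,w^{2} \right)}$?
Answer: $\frac{132609}{380} \approx 348.97$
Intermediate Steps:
$o{\left(N,W \right)} = \frac{1}{5} + \frac{1}{N}$ ($o{\left(N,W \right)} = 1 \cdot \frac{1}{5} + \frac{1}{N} = \frac{1}{5} + \frac{1}{N}$)
$v{\left(w \right)} = \frac{149}{20}$ ($v{\left(w \right)} = 7 + \frac{5 + 4}{5 \cdot 4} = 7 + \frac{1}{5} \cdot \frac{1}{4} \cdot 9 = 7 + \frac{9}{20} = \frac{149}{20}$)
$a{\left(B \right)} = \frac{\frac{149}{20} + B}{46 + B}$ ($a{\left(B \right)} = \frac{B + \frac{149}{20}}{B + 46} = \frac{\frac{149}{20} + B}{46 + B}$)
$a{\left(-27 \right)} - -350 = \frac{\frac{149}{20} - 27}{46 - 27} - -350 = \frac{1}{19} \left(- \frac{391}{20}\right) + 350 = - \frac{391}{380} + 350 = \frac{132609}{380}$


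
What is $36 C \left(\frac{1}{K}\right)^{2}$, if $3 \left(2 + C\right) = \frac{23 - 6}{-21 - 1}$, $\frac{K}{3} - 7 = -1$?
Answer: $- \frac{149}{594} \approx -0.25084$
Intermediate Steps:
$K = 18$ ($K = 21 + 3 \left(-1\right) = 21 - 3 = 18$)
$C = - \frac{149}{66}$ ($C = -2 + \frac{\left(23 - 6\right) \frac{1}{-21 - 1}}{3} = -2 + \frac{17 \frac{1}{-22}}{3} = -2 + \frac{17 \left(- \frac{1}{22}\right)}{3} = -2 + \frac{1}{3} \left(- \frac{17}{22}\right) = -2 - \frac{17}{66} = - \frac{149}{66} \approx -2.2576$)
$36 C \left(\frac{1}{K}\right)^{2} = 36 \left(- \frac{149}{66}\right) \left(\frac{1}{18}\right)^{2} = - \frac{894}{11 \cdot 324} = \left(- \frac{894}{11}\right) \frac{1}{324} = - \frac{149}{594}$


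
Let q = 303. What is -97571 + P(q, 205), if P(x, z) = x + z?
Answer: -97063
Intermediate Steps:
-97571 + P(q, 205) = -97571 + (303 + 205) = -97571 + 508 = -97063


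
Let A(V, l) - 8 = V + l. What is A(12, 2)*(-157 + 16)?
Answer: -3102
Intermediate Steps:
A(V, l) = 8 + V + l (A(V, l) = 8 + (V + l) = 8 + V + l)
A(12, 2)*(-157 + 16) = (8 + 12 + 2)*(-157 + 16) = 22*(-141) = -3102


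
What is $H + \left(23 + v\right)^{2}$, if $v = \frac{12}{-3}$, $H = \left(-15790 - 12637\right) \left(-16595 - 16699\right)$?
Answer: $946448899$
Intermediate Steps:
$H = 946448538$ ($H = \left(-28427\right) \left(-33294\right) = 946448538$)
$v = -4$ ($v = 12 \left(- \frac{1}{3}\right) = -4$)
$H + \left(23 + v\right)^{2} = 946448538 + \left(23 - 4\right)^{2} = 946448538 + 19^{2} = 946448538 + 361 = 946448899$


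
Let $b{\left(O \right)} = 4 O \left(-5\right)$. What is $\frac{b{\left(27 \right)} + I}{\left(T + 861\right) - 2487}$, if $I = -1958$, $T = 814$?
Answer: $\frac{1249}{406} \approx 3.0764$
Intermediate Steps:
$b{\left(O \right)} = - 20 O$
$\frac{b{\left(27 \right)} + I}{\left(T + 861\right) - 2487} = \frac{\left(-20\right) 27 - 1958}{\left(814 + 861\right) - 2487} = \frac{-540 - 1958}{1675 - 2487} = - \frac{2498}{-812} = \left(-2498\right) \left(- \frac{1}{812}\right) = \frac{1249}{406}$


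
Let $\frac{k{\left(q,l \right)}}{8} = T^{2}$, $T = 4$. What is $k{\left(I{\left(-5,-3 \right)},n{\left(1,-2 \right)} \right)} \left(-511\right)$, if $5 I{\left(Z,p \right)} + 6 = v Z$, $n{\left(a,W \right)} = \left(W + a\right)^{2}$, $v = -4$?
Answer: $-65408$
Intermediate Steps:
$I{\left(Z,p \right)} = - \frac{6}{5} - \frac{4 Z}{5}$ ($I{\left(Z,p \right)} = - \frac{6}{5} + \frac{\left(-4\right) Z}{5} = - \frac{6}{5} - \frac{4 Z}{5}$)
$k{\left(q,l \right)} = 128$ ($k{\left(q,l \right)} = 8 \cdot 4^{2} = 8 \cdot 16 = 128$)
$k{\left(I{\left(-5,-3 \right)},n{\left(1,-2 \right)} \right)} \left(-511\right) = 128 \left(-511\right) = -65408$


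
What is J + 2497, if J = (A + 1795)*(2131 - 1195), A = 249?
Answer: 1915681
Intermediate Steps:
J = 1913184 (J = (249 + 1795)*(2131 - 1195) = 2044*936 = 1913184)
J + 2497 = 1913184 + 2497 = 1915681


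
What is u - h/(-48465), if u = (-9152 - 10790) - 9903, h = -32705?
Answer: -289294126/9693 ≈ -29846.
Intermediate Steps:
u = -29845 (u = -19942 - 9903 = -29845)
u - h/(-48465) = -29845 - (-32705)/(-48465) = -29845 - (-32705)*(-1)/48465 = -29845 - 1*6541/9693 = -29845 - 6541/9693 = -289294126/9693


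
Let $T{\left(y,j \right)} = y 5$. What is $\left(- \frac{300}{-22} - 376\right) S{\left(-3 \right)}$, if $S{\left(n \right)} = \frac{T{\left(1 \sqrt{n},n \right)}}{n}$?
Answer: $\frac{19930 i \sqrt{3}}{33} \approx 1046.1 i$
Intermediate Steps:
$T{\left(y,j \right)} = 5 y$
$S{\left(n \right)} = \frac{5}{\sqrt{n}}$ ($S{\left(n \right)} = \frac{5 \cdot 1 \sqrt{n}}{n} = \frac{5 \sqrt{n}}{n} = \frac{5}{\sqrt{n}}$)
$\left(- \frac{300}{-22} - 376\right) S{\left(-3 \right)} = \left(- \frac{300}{-22} - 376\right) \frac{5}{i \sqrt{3}} = \left(\left(-300\right) \left(- \frac{1}{22}\right) - 376\right) 5 \left(- \frac{i \sqrt{3}}{3}\right) = \left(\frac{150}{11} - 376\right) \left(- \frac{5 i \sqrt{3}}{3}\right) = - \frac{3986 \left(- \frac{5 i \sqrt{3}}{3}\right)}{11} = \frac{19930 i \sqrt{3}}{33}$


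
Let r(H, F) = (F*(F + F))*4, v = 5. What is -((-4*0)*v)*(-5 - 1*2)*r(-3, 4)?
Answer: 0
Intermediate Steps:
r(H, F) = 8*F² (r(H, F) = (F*(2*F))*4 = (2*F²)*4 = 8*F²)
-((-4*0)*v)*(-5 - 1*2)*r(-3, 4) = -(-4*0*5)*(-5 - 1*2)*8*4² = -(0*5)*(-5 - 2)*8*16 = -0*(-7)*128 = -0*128 = -1*0 = 0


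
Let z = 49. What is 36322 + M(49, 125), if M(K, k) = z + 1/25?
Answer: 909276/25 ≈ 36371.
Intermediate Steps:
M(K, k) = 1226/25 (M(K, k) = 49 + 1/25 = 1226/25)
36322 + M(49, 125) = 36322 + 1226/25 = 909276/25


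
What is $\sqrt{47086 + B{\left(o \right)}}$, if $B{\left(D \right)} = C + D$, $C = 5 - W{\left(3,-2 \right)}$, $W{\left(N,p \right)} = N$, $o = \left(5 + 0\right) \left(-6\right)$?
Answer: $\sqrt{47058} \approx 216.93$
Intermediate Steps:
$o = -30$ ($o = 5 \left(-6\right) = -30$)
$C = 2$ ($C = 5 - 3 = 2$)
$B{\left(D \right)} = 2 + D$
$\sqrt{47086 + B{\left(o \right)}} = \sqrt{47086 + \left(2 - 30\right)} = \sqrt{47086 - 28} = \sqrt{47058}$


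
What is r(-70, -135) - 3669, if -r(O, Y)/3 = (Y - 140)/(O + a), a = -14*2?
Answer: -360387/98 ≈ -3677.4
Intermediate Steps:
a = -28
r(O, Y) = -3*(-140 + Y)/(-28 + O) (r(O, Y) = -3*(Y - 140)/(O - 28) = -3*(-140 + Y)/(-28 + O))
r(-70, -135) - 3669 = 3*(140 - 1*(-135))/(-28 - 70) - 3669 = 3*(140 + 135)/(-98) - 3669 = 3*(-1/98)*275 - 3669 = -825/98 - 3669 = -360387/98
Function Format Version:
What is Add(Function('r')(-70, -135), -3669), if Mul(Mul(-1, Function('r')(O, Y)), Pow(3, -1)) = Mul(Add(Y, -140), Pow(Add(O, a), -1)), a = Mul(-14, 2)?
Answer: Rational(-360387, 98) ≈ -3677.4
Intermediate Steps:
a = -28
Function('r')(O, Y) = Mul(-3, Pow(Add(-28, O), -1), Add(-140, Y)) (Function('r')(O, Y) = Mul(-3, Mul(Add(Y, -140), Pow(Add(O, -28), -1))) = Mul(-3, Mul(Add(-140, Y), Pow(Add(-28, O), -1))) = Mul(-3, Mul(Pow(Add(-28, O), -1), Add(-140, Y))) = Mul(-3, Pow(Add(-28, O), -1), Add(-140, Y)))
Add(Function('r')(-70, -135), -3669) = Add(Mul(3, Pow(Add(-28, -70), -1), Add(140, Mul(-1, -135))), -3669) = Add(Mul(3, Pow(-98, -1), Add(140, 135)), -3669) = Add(Mul(3, Rational(-1, 98), 275), -3669) = Add(Rational(-825, 98), -3669) = Rational(-360387, 98)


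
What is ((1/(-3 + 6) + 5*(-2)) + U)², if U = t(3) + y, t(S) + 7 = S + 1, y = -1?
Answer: 1681/9 ≈ 186.78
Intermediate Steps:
t(S) = -6 + S (t(S) = -7 + (S + 1) = -7 + (1 + S) = -6 + S)
U = -4 (U = (-6 + 3) - 1 = -3 - 1 = -4)
((1/(-3 + 6) + 5*(-2)) + U)² = ((1/(-3 + 6) + 5*(-2)) - 4)² = ((1/3 - 10) - 4)² = ((⅓ - 10) - 4)² = (-29/3 - 4)² = (-41/3)² = 1681/9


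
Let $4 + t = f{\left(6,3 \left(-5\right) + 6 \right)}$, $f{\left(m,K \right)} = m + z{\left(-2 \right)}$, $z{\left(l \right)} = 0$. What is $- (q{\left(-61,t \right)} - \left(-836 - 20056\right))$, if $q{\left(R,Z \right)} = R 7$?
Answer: $-20465$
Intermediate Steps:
$f{\left(m,K \right)} = m$ ($f{\left(m,K \right)} = m + 0 = m$)
$t = 2$ ($t = -4 + 6 = 2$)
$q{\left(R,Z \right)} = 7 R$
$- (q{\left(-61,t \right)} - \left(-836 - 20056\right)) = - (7 \left(-61\right) - \left(-836 - 20056\right)) = - (-427 - -20892) = - (-427 + 20892) = \left(-1\right) 20465 = -20465$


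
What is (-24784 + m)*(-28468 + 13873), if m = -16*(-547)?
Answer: 233987040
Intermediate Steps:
m = 8752
(-24784 + m)*(-28468 + 13873) = (-24784 + 8752)*(-28468 + 13873) = -16032*(-14595) = 233987040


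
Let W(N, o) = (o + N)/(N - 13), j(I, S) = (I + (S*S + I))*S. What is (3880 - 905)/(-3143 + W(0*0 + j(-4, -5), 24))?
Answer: -291550/307953 ≈ -0.94674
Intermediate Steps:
j(I, S) = S*(S² + 2*I) (j(I, S) = (I + (S² + I))*S = (I + (I + S²))*S = (S² + 2*I)*S = S*(S² + 2*I))
W(N, o) = (N + o)/(-13 + N)
(3880 - 905)/(-3143 + W(0*0 + j(-4, -5), 24)) = (3880 - 905)/(-3143 + ((0*0 - 5*((-5)² + 2*(-4))) + 24)/(-13 + (0*0 - 5*((-5)² + 2*(-4))))) = 2975/(-3143 + ((0 - 5*(25 - 8)) + 24)/(-13 + (0 - 5*(25 - 8)))) = 2975/(-3143 + ((0 - 5*17) + 24)/(-13 + (0 - 5*17))) = 2975/(-3143 + ((0 - 85) + 24)/(-13 + (0 - 85))) = 2975/(-3143 + (-85 + 24)/(-13 - 85)) = 2975/(-3143 - 61/(-98)) = 2975/(-3143 - 1/98*(-61)) = 2975/(-3143 + 61/98) = 2975/(-307953/98) = 2975*(-98/307953) = -291550/307953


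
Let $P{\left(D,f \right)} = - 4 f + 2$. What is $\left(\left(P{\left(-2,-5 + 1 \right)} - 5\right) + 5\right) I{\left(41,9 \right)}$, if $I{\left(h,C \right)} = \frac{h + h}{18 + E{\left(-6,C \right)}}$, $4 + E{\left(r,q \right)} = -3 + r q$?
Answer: $- \frac{1476}{43} \approx -34.326$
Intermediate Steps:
$E{\left(r,q \right)} = -7 + q r$ ($E{\left(r,q \right)} = -4 + \left(-3 + r q\right) = -4 + \left(-3 + q r\right) = -7 + q r$)
$P{\left(D,f \right)} = 2 - 4 f$
$I{\left(h,C \right)} = \frac{2 h}{11 - 6 C}$ ($I{\left(h,C \right)} = \frac{h + h}{18 + \left(-7 + C \left(-6\right)\right)} = \frac{2 h}{18 - \left(7 + 6 C\right)} = \frac{2 h}{11 - 6 C}$)
$\left(\left(P{\left(-2,-5 + 1 \right)} - 5\right) + 5\right) I{\left(41,9 \right)} = \left(\left(\left(2 - 4 \left(-5 + 1\right)\right) - 5\right) + 5\right) 2 \cdot 41 \frac{1}{11 - 54} = \left(\left(\left(2 - -16\right) - 5\right) + 5\right) 2 \cdot 41 \frac{1}{11 - 54} = \left(\left(\left(2 + 16\right) - 5\right) + 5\right) 2 \cdot 41 \frac{1}{-43} = \left(\left(18 - 5\right) + 5\right) 2 \cdot 41 \left(- \frac{1}{43}\right) = \left(13 + 5\right) \left(- \frac{82}{43}\right) = 18 \left(- \frac{82}{43}\right) = - \frac{1476}{43}$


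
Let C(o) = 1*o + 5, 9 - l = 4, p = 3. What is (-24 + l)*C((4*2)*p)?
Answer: -551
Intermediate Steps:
l = 5 (l = 9 - 1*4 = 9 - 4 = 5)
C(o) = 5 + o (C(o) = o + 5 = 5 + o)
(-24 + l)*C((4*2)*p) = (-24 + 5)*(5 + (4*2)*3) = -19*(5 + 8*3) = -19*(5 + 24) = -19*29 = -551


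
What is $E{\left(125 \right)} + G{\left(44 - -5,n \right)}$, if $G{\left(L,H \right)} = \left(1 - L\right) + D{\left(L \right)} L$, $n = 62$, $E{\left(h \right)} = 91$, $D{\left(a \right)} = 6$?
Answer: $337$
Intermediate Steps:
$G{\left(L,H \right)} = 1 + 5 L$ ($G{\left(L,H \right)} = \left(1 - L\right) + 6 L = 1 + 5 L$)
$E{\left(125 \right)} + G{\left(44 - -5,n \right)} = 91 + \left(1 + 5 \left(44 - -5\right)\right) = 91 + \left(1 + 5 \left(44 + 5\right)\right) = 91 + \left(1 + 5 \cdot 49\right) = 91 + \left(1 + 245\right) = 91 + 246 = 337$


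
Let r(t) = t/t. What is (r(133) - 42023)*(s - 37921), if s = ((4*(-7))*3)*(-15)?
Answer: 1540568542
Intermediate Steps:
s = 1260 (s = -28*3*(-15) = -84*(-15) = 1260)
r(t) = 1
(r(133) - 42023)*(s - 37921) = (1 - 42023)*(1260 - 37921) = -42022*(-36661) = 1540568542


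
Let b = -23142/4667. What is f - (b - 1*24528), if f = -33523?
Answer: -41956523/4667 ≈ -8990.0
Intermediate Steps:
b = -23142/4667 (b = -23142*1/4667 = -23142/4667 ≈ -4.9586)
f - (b - 1*24528) = -33523 - (-23142/4667 - 1*24528) = -33523 - (-23142/4667 - 24528) = -33523 - 1*(-114495318/4667) = -33523 + 114495318/4667 = -41956523/4667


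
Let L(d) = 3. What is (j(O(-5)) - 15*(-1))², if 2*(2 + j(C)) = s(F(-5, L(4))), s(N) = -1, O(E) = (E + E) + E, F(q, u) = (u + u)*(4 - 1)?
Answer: 625/4 ≈ 156.25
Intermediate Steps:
F(q, u) = 6*u (F(q, u) = (2*u)*3 = 6*u)
O(E) = 3*E (O(E) = 2*E + E = 3*E)
j(C) = -5/2 (j(C) = -2 + (½)*(-1) = -2 - ½ = -5/2)
(j(O(-5)) - 15*(-1))² = (-5/2 - 15*(-1))² = (-5/2 + 15)² = (25/2)² = 625/4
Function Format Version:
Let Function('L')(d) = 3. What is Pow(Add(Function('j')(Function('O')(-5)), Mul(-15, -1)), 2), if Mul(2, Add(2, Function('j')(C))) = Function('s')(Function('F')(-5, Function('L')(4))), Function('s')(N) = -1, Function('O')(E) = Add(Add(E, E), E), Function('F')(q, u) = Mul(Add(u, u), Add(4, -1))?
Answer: Rational(625, 4) ≈ 156.25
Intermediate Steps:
Function('F')(q, u) = Mul(6, u) (Function('F')(q, u) = Mul(Mul(2, u), 3) = Mul(6, u))
Function('O')(E) = Mul(3, E) (Function('O')(E) = Add(Mul(2, E), E) = Mul(3, E))
Function('j')(C) = Rational(-5, 2) (Function('j')(C) = Add(-2, Mul(Rational(1, 2), -1)) = Add(-2, Rational(-1, 2)) = Rational(-5, 2))
Pow(Add(Function('j')(Function('O')(-5)), Mul(-15, -1)), 2) = Pow(Add(Rational(-5, 2), Mul(-15, -1)), 2) = Pow(Add(Rational(-5, 2), 15), 2) = Pow(Rational(25, 2), 2) = Rational(625, 4)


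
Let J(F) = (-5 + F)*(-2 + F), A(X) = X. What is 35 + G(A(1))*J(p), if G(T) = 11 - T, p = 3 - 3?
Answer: 135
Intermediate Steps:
p = 0
35 + G(A(1))*J(p) = 35 + (11 - 1*1)*(10 + 0² - 7*0) = 35 + (11 - 1)*(10 + 0 + 0) = 35 + 10*10 = 35 + 100 = 135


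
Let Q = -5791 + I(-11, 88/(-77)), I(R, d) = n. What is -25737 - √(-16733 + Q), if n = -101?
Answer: -25737 - 5*I*√905 ≈ -25737.0 - 150.42*I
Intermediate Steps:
I(R, d) = -101
Q = -5892 (Q = -5791 - 101 = -5892)
-25737 - √(-16733 + Q) = -25737 - √(-16733 - 5892) = -25737 - √(-22625) = -25737 - 5*I*√905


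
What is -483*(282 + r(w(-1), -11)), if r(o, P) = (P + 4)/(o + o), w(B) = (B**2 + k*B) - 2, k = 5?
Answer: -545951/4 ≈ -1.3649e+5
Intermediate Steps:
w(B) = -2 + B**2 + 5*B (w(B) = (B**2 + 5*B) - 2 = -2 + B**2 + 5*B)
r(o, P) = (4 + P)/(2*o) (r(o, P) = (4 + P)/((2*o)) = (4 + P)*(1/(2*o)) = (4 + P)/(2*o))
-483*(282 + r(w(-1), -11)) = -483*(282 + (4 - 11)/(2*(-2 + (-1)**2 + 5*(-1)))) = -483*(282 + (1/2)*(-7)/(-2 + 1 - 5)) = -483*(282 + (1/2)*(-7)/(-6)) = -483*(282 + (1/2)*(-1/6)*(-7)) = -483*(282 + 7/12) = -483*3391/12 = -545951/4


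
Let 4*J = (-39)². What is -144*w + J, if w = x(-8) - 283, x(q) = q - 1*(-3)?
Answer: 167409/4 ≈ 41852.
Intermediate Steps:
x(q) = 3 + q (x(q) = q + 3 = 3 + q)
J = 1521/4 (J = (¼)*(-39)² = (¼)*1521 = 1521/4 ≈ 380.25)
w = -288 (w = (3 - 8) - 283 = -5 - 283 = -288)
-144*w + J = -144*(-288) + 1521/4 = 41472 + 1521/4 = 167409/4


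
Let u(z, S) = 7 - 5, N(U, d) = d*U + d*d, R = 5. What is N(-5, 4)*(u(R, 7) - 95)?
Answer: 372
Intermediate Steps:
N(U, d) = d² + U*d (N(U, d) = U*d + d² = d² + U*d)
u(z, S) = 2
N(-5, 4)*(u(R, 7) - 95) = (4*(-5 + 4))*(2 - 95) = (4*(-1))*(-93) = -4*(-93) = 372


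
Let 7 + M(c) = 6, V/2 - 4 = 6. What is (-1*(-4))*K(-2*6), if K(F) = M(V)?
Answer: -4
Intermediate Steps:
V = 20 (V = 8 + 2*6 = 8 + 12 = 20)
M(c) = -1 (M(c) = -7 + 6 = -1)
K(F) = -1
(-1*(-4))*K(-2*6) = -1*(-4)*(-1) = 4*(-1) = -4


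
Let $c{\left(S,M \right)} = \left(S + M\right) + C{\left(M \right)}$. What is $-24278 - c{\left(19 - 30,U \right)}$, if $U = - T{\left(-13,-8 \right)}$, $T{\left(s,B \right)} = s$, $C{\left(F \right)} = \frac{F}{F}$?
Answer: $-24281$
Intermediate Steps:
$C{\left(F \right)} = 1$
$U = 13$ ($U = \left(-1\right) \left(-13\right) = 13$)
$c{\left(S,M \right)} = 1 + M + S$ ($c{\left(S,M \right)} = \left(S + M\right) + 1 = \left(M + S\right) + 1 = 1 + M + S$)
$-24278 - c{\left(19 - 30,U \right)} = -24278 - \left(1 + 13 + \left(19 - 30\right)\right) = -24278 - \left(1 + 13 - 11\right) = -24278 - 3 = -24281$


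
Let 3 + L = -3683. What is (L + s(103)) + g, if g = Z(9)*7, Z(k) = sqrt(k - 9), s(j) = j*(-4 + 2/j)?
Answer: -4096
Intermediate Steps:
L = -3686 (L = -3 - 3683 = -3686)
Z(k) = sqrt(-9 + k)
g = 0 (g = sqrt(-9 + 9)*7 = sqrt(0)*7 = 0*7 = 0)
(L + s(103)) + g = (-3686 + (2 - 4*103)) + 0 = (-3686 + (2 - 412)) + 0 = (-3686 - 410) + 0 = -4096 + 0 = -4096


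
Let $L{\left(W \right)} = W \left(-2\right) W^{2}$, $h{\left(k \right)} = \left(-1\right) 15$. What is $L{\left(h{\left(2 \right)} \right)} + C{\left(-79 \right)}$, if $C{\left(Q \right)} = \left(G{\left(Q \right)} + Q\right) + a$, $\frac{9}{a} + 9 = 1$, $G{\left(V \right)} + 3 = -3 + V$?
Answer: $\frac{52679}{8} \approx 6584.9$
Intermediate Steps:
$G{\left(V \right)} = -6 + V$ ($G{\left(V \right)} = -3 + \left(-3 + V\right) = -6 + V$)
$a = - \frac{9}{8}$ ($a = \frac{9}{-9 + 1} = \frac{9}{-8} = 9 \left(- \frac{1}{8}\right) = - \frac{9}{8} \approx -1.125$)
$h{\left(k \right)} = -15$
$L{\left(W \right)} = - 2 W^{3}$ ($L{\left(W \right)} = - 2 W W^{2} = - 2 W^{3}$)
$C{\left(Q \right)} = - \frac{57}{8} + 2 Q$ ($C{\left(Q \right)} = \left(\left(-6 + Q\right) + Q\right) - \frac{9}{8} = \left(-6 + 2 Q\right) - \frac{9}{8} = - \frac{57}{8} + 2 Q$)
$L{\left(h{\left(2 \right)} \right)} + C{\left(-79 \right)} = - 2 \left(-15\right)^{3} + \left(- \frac{57}{8} + 2 \left(-79\right)\right) = \left(-2\right) \left(-3375\right) - \frac{1321}{8} = 6750 - \frac{1321}{8} = \frac{52679}{8}$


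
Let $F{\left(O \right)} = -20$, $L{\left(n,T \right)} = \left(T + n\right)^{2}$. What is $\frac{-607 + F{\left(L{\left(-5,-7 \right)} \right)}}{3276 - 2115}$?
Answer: $- \frac{209}{387} \approx -0.54005$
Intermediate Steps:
$\frac{-607 + F{\left(L{\left(-5,-7 \right)} \right)}}{3276 - 2115} = \frac{-607 - 20}{3276 - 2115} = - \frac{627}{1161} = \left(-627\right) \frac{1}{1161} = - \frac{209}{387}$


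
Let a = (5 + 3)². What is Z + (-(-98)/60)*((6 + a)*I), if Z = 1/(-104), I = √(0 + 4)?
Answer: 71341/312 ≈ 228.66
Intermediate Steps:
I = 2 (I = √4 = 2)
a = 64 (a = 8² = 64)
Z = -1/104 ≈ -0.0096154
Z + (-(-98)/60)*((6 + a)*I) = -1/104 + (-(-98)/60)*((6 + 64)*2) = -1/104 + (-(-98)/60)*(70*2) = -1/104 - 1*(-49/30)*140 = -1/104 + (49/30)*140 = -1/104 + 686/3 = 71341/312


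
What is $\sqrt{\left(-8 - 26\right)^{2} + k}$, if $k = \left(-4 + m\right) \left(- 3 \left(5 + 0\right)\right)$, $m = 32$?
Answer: $4 \sqrt{46} \approx 27.129$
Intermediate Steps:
$k = -420$ ($k = \left(-4 + 32\right) \left(- 3 \left(5 + 0\right)\right) = 28 \left(\left(-3\right) 5\right) = 28 \left(-15\right) = -420$)
$\sqrt{\left(-8 - 26\right)^{2} + k} = \sqrt{\left(-8 - 26\right)^{2} - 420} = \sqrt{\left(-34\right)^{2} - 420} = \sqrt{1156 - 420} = \sqrt{736} = 4 \sqrt{46}$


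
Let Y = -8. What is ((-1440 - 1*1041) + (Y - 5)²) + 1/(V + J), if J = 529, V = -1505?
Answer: -2256513/976 ≈ -2312.0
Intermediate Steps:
((-1440 - 1*1041) + (Y - 5)²) + 1/(V + J) = ((-1440 - 1*1041) + (-8 - 5)²) + 1/(-1505 + 529) = ((-1440 - 1041) + (-13)²) + 1/(-976) = (-2481 + 169) - 1/976 = -2312 - 1/976 = -2256513/976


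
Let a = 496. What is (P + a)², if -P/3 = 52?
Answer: 115600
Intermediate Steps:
P = -156 (P = -3*52 = -156)
(P + a)² = (-156 + 496)² = 340² = 115600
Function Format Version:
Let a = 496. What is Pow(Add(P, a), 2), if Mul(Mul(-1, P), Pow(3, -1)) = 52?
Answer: 115600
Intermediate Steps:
P = -156 (P = Mul(-3, 52) = -156)
Pow(Add(P, a), 2) = Pow(Add(-156, 496), 2) = Pow(340, 2) = 115600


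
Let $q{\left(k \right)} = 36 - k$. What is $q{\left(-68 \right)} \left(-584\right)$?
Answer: $-60736$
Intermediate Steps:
$q{\left(-68 \right)} \left(-584\right) = \left(36 - -68\right) \left(-584\right) = \left(36 + 68\right) \left(-584\right) = 104 \left(-584\right) = -60736$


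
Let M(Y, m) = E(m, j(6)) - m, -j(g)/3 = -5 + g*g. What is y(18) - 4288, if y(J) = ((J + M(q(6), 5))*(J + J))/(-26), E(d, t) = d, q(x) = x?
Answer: -56068/13 ≈ -4312.9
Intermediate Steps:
j(g) = 15 - 3*g² (j(g) = -3*(-5 + g*g) = -3*(-5 + g²) = 15 - 3*g²)
M(Y, m) = 0 (M(Y, m) = m - m = 0)
y(J) = -J²/13 (y(J) = ((J + 0)*(J + J))/(-26) = (J*(2*J))*(-1/26) = (2*J²)*(-1/26) = -J²/13)
y(18) - 4288 = -1/13*18² - 4288 = -1/13*324 - 4288 = -324/13 - 4288 = -56068/13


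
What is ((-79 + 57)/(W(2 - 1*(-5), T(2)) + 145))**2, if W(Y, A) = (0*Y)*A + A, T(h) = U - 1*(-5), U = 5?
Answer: 484/24025 ≈ 0.020146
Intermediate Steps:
T(h) = 10 (T(h) = 5 - 1*(-5) = 5 + 5 = 10)
W(Y, A) = A (W(Y, A) = 0*A + A = 0 + A = A)
((-79 + 57)/(W(2 - 1*(-5), T(2)) + 145))**2 = ((-79 + 57)/(10 + 145))**2 = (-22/155)**2 = 484/24025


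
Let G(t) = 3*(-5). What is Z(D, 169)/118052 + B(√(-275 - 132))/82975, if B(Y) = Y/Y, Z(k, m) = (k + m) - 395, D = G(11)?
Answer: -19878923/9795364700 ≈ -0.0020294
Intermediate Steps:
G(t) = -15
D = -15
Z(k, m) = -395 + k + m
B(Y) = 1
Z(D, 169)/118052 + B(√(-275 - 132))/82975 = (-395 - 15 + 169)/118052 + 1/82975 = -241*1/118052 + 1*(1/82975) = -241/118052 + 1/82975 = -19878923/9795364700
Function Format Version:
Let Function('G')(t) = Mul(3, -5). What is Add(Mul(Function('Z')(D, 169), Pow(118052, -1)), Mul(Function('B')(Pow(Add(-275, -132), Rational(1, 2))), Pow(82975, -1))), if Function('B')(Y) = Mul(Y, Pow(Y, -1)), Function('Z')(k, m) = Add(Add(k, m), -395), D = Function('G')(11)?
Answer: Rational(-19878923, 9795364700) ≈ -0.0020294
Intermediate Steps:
Function('G')(t) = -15
D = -15
Function('Z')(k, m) = Add(-395, k, m)
Function('B')(Y) = 1
Add(Mul(Function('Z')(D, 169), Pow(118052, -1)), Mul(Function('B')(Pow(Add(-275, -132), Rational(1, 2))), Pow(82975, -1))) = Add(Mul(Add(-395, -15, 169), Pow(118052, -1)), Mul(1, Pow(82975, -1))) = Add(Mul(-241, Rational(1, 118052)), Mul(1, Rational(1, 82975))) = Add(Rational(-241, 118052), Rational(1, 82975)) = Rational(-19878923, 9795364700)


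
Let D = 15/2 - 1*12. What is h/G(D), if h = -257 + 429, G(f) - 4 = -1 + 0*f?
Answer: 172/3 ≈ 57.333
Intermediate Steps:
D = -9/2 (D = 15*(1/2) - 12 = 15/2 - 12 = -9/2 ≈ -4.5000)
G(f) = 3 (G(f) = 4 + (-1 + 0*f) = 4 + (-1 + 0) = 4 - 1 = 3)
h = 172
h/G(D) = 172/3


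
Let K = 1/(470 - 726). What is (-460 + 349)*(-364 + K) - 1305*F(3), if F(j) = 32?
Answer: -347025/256 ≈ -1355.6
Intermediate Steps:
K = -1/256 (K = 1/(-256) = -1/256 ≈ -0.0039063)
(-460 + 349)*(-364 + K) - 1305*F(3) = (-460 + 349)*(-364 - 1/256) - 1305*32 = -111*(-93185/256) - 41760 = 10343535/256 - 41760 = -347025/256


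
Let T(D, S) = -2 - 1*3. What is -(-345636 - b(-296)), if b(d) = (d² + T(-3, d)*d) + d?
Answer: 434436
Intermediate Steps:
T(D, S) = -5 (T(D, S) = -2 - 3 = -5)
b(d) = d² - 4*d (b(d) = (d² - 5*d) + d = d² - 4*d)
-(-345636 - b(-296)) = -(-345636 - (-296)*(-4 - 296)) = -(-345636 - (-296)*(-300)) = -(-345636 - 1*88800) = -(-345636 - 88800) = -1*(-434436) = 434436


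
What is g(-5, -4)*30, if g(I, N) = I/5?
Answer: -30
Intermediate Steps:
g(I, N) = I/5 (g(I, N) = I*(⅕) = I/5)
g(-5, -4)*30 = ((⅕)*(-5))*30 = -1*30 = -30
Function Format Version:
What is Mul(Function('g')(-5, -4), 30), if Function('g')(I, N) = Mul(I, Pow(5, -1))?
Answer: -30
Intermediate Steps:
Function('g')(I, N) = Mul(Rational(1, 5), I) (Function('g')(I, N) = Mul(I, Rational(1, 5)) = Mul(Rational(1, 5), I))
Mul(Function('g')(-5, -4), 30) = Mul(Mul(Rational(1, 5), -5), 30) = Mul(-1, 30) = -30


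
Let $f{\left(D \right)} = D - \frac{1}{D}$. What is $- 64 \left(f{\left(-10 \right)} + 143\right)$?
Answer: $- \frac{42592}{5} \approx -8518.4$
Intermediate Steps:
$- 64 \left(f{\left(-10 \right)} + 143\right) = - 64 \left(\left(-10 - \frac{1}{-10}\right) + 143\right) = - 64 \left(\left(-10 - - \frac{1}{10}\right) + 143\right) = - 64 \left(\left(-10 + \frac{1}{10}\right) + 143\right) = - 64 \left(- \frac{99}{10} + 143\right) = \left(-64\right) \frac{1331}{10} = - \frac{42592}{5}$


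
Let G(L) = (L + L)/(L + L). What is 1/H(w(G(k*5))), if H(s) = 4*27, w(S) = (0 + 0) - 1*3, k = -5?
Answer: 1/108 ≈ 0.0092593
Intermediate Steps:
G(L) = 1 (G(L) = (2*L)/((2*L)) = (2*L)*(1/(2*L)) = 1)
w(S) = -3 (w(S) = 0 - 3 = -3)
H(s) = 108
1/H(w(G(k*5))) = 1/108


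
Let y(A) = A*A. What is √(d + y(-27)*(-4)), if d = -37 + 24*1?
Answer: I*√2929 ≈ 54.12*I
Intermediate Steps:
y(A) = A²
d = -13 (d = -37 + 24 = -13)
√(d + y(-27)*(-4)) = √(-13 + (-27)²*(-4)) = √(-13 + 729*(-4)) = √(-13 - 2916) = √(-2929) = I*√2929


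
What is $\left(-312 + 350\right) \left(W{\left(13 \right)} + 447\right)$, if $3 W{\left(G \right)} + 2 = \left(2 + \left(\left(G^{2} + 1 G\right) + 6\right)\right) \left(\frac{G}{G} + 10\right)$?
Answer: $43434$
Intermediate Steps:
$W{\left(G \right)} = \frac{86}{3} + \frac{11 G}{3} + \frac{11 G^{2}}{3}$ ($W{\left(G \right)} = - \frac{2}{3} + \frac{\left(2 + \left(\left(G^{2} + 1 G\right) + 6\right)\right) \left(\frac{G}{G} + 10\right)}{3} = - \frac{2}{3} + \frac{\left(2 + \left(\left(G^{2} + G\right) + 6\right)\right) \left(1 + 10\right)}{3} = - \frac{2}{3} + \frac{\left(2 + \left(\left(G + G^{2}\right) + 6\right)\right) 11}{3} = - \frac{2}{3} + \frac{\left(2 + \left(6 + G + G^{2}\right)\right) 11}{3} = - \frac{2}{3} + \frac{\left(8 + G + G^{2}\right) 11}{3} = - \frac{2}{3} + \frac{88 + 11 G + 11 G^{2}}{3} = - \frac{2}{3} + \left(\frac{88}{3} + \frac{11 G}{3} + \frac{11 G^{2}}{3}\right) = \frac{86}{3} + \frac{11 G}{3} + \frac{11 G^{2}}{3}$)
$\left(-312 + 350\right) \left(W{\left(13 \right)} + 447\right) = \left(-312 + 350\right) \left(\left(\frac{86}{3} + \frac{11}{3} \cdot 13 + \frac{11 \cdot 13^{2}}{3}\right) + 447\right) = 38 \left(\left(\frac{86}{3} + \frac{143}{3} + \frac{11}{3} \cdot 169\right) + 447\right) = 38 \left(\left(\frac{86}{3} + \frac{143}{3} + \frac{1859}{3}\right) + 447\right) = 38 \left(696 + 447\right) = 38 \cdot 1143 = 43434$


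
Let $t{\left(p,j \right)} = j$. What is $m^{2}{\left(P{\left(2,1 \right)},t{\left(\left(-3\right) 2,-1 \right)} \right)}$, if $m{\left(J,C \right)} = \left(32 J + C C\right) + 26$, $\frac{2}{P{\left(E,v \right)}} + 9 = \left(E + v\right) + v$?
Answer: $\frac{5041}{25} \approx 201.64$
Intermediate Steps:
$P{\left(E,v \right)} = \frac{2}{-9 + E + 2 v}$ ($P{\left(E,v \right)} = \frac{2}{-9 + \left(\left(E + v\right) + v\right)} = \frac{2}{-9 + \left(E + 2 v\right)} = \frac{2}{-9 + E + 2 v}$)
$m{\left(J,C \right)} = 26 + C^{2} + 32 J$ ($m{\left(J,C \right)} = \left(32 J + C^{2}\right) + 26 = \left(C^{2} + 32 J\right) + 26 = 26 + C^{2} + 32 J$)
$m^{2}{\left(P{\left(2,1 \right)},t{\left(\left(-3\right) 2,-1 \right)} \right)} = \left(26 + \left(-1\right)^{2} + 32 \frac{2}{-9 + 2 + 2 \cdot 1}\right)^{2} = \left(26 + 1 + 32 \frac{2}{-9 + 2 + 2}\right)^{2} = \left(26 + 1 + 32 \frac{2}{-5}\right)^{2} = \left(26 + 1 + 32 \cdot 2 \left(- \frac{1}{5}\right)\right)^{2} = \left(26 + 1 + 32 \left(- \frac{2}{5}\right)\right)^{2} = \left(26 + 1 - \frac{64}{5}\right)^{2} = \left(\frac{71}{5}\right)^{2} = \frac{5041}{25}$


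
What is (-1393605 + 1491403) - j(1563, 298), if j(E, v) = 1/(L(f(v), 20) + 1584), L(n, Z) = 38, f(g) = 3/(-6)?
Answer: 158628355/1622 ≈ 97798.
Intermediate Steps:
f(g) = -1/2 (f(g) = 3*(-1/6) = -1/2)
j(E, v) = 1/1622 (j(E, v) = 1/(38 + 1584) = 1/1622)
(-1393605 + 1491403) - j(1563, 298) = (-1393605 + 1491403) - 1*1/1622 = 97798 - 1/1622 = 158628355/1622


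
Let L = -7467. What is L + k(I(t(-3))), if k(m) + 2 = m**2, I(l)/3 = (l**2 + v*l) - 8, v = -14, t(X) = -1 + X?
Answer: 29395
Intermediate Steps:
I(l) = -24 - 42*l + 3*l**2 (I(l) = 3*((l**2 - 14*l) - 8) = 3*(-8 + l**2 - 14*l) = -24 - 42*l + 3*l**2)
k(m) = -2 + m**2
L + k(I(t(-3))) = -7467 + (-2 + (-24 - 42*(-1 - 3) + 3*(-1 - 3)**2)**2) = -7467 + (-2 + (-24 - 42*(-4) + 3*(-4)**2)**2) = -7467 + (-2 + (-24 + 168 + 3*16)**2) = -7467 + (-2 + (-24 + 168 + 48)**2) = -7467 + (-2 + 192**2) = -7467 + (-2 + 36864) = -7467 + 36862 = 29395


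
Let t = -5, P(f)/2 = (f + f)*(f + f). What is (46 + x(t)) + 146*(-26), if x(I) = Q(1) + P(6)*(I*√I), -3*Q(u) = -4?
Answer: -11246/3 - 1440*I*√5 ≈ -3748.7 - 3219.9*I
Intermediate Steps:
Q(u) = 4/3 (Q(u) = -⅓*(-4) = 4/3)
P(f) = 8*f² (P(f) = 2*((f + f)*(f + f)) = 2*((2*f)*(2*f)) = 2*(4*f²) = 8*f²)
x(I) = 4/3 + 288*I^(3/2) (x(I) = 4/3 + (8*6²)*(I*√I) = 4/3 + (8*36)*I^(3/2) = 4/3 + 288*I^(3/2))
(46 + x(t)) + 146*(-26) = (46 + (4/3 + 288*(-5)^(3/2))) + 146*(-26) = (46 + (4/3 + 288*(-5*I*√5))) - 3796 = (46 + (4/3 - 1440*I*√5)) - 3796 = (142/3 - 1440*I*√5) - 3796 = -11246/3 - 1440*I*√5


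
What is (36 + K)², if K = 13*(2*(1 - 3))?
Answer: 256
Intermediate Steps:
K = -52 (K = 13*(2*(-2)) = 13*(-4) = -52)
(36 + K)² = (36 - 52)² = (-16)² = 256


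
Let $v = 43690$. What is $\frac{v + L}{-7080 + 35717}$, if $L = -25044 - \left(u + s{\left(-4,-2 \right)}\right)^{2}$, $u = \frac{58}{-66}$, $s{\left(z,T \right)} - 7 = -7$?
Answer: $\frac{20304653}{31185693} \approx 0.65109$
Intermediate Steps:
$s{\left(z,T \right)} = 0$ ($s{\left(z,T \right)} = 7 - 7 = 0$)
$u = - \frac{29}{33}$ ($u = 58 \left(- \frac{1}{66}\right) = - \frac{29}{33} \approx -0.87879$)
$L = - \frac{27273757}{1089}$ ($L = -25044 - \left(- \frac{29}{33} + 0\right)^{2} = -25044 - \left(- \frac{29}{33}\right)^{2} = -25044 - \frac{841}{1089} = - \frac{27273757}{1089} \approx -25045.0$)
$\frac{v + L}{-7080 + 35717} = \frac{43690 - \frac{27273757}{1089}}{-7080 + 35717} = \frac{20304653}{1089 \cdot 28637} = \frac{20304653}{1089} \cdot \frac{1}{28637} = \frac{20304653}{31185693}$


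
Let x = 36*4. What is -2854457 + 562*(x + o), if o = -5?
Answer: -2776339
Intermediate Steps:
x = 144
-2854457 + 562*(x + o) = -2854457 + 562*(144 - 5) = -2854457 + 562*139 = -2854457 + 78118 = -2776339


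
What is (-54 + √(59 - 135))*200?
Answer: -10800 + 400*I*√19 ≈ -10800.0 + 1743.6*I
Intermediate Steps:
(-54 + √(59 - 135))*200 = (-54 + √(-76))*200 = (-54 + 2*I*√19)*200 = -10800 + 400*I*√19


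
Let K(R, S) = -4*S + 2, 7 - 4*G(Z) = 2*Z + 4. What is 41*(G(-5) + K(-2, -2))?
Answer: 2173/4 ≈ 543.25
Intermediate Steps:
G(Z) = ¾ - Z/2 (G(Z) = 7/4 - (2*Z + 4)/4 = 7/4 - (4 + 2*Z)/4 = 7/4 + (-1 - Z/2) = ¾ - Z/2)
K(R, S) = 2 - 4*S
41*(G(-5) + K(-2, -2)) = 41*((¾ - ½*(-5)) + (2 - 4*(-2))) = 41*((¾ + 5/2) + (2 + 8)) = 41*(13/4 + 10) = 41*(53/4) = 2173/4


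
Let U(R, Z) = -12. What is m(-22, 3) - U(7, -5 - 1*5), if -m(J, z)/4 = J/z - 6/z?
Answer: 148/3 ≈ 49.333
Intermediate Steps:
m(J, z) = 24/z - 4*J/z (m(J, z) = -4*(J/z - 6/z) = -4*(-6/z + J/z) = 24/z - 4*J/z)
m(-22, 3) - U(7, -5 - 1*5) = 4*(6 - 1*(-22))/3 - 1*(-12) = 4*(1/3)*(6 + 22) + 12 = 4*(1/3)*28 + 12 = 112/3 + 12 = 148/3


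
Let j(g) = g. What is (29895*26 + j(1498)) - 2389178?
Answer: -1610410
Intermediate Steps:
(29895*26 + j(1498)) - 2389178 = (29895*26 + 1498) - 2389178 = (777270 + 1498) - 2389178 = 778768 - 2389178 = -1610410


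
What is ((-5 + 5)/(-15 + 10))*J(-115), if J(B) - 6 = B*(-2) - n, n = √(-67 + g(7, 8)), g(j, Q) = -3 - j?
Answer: 0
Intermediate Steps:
n = I*√77 (n = √(-67 + (-3 - 1*7)) = √(-67 + (-3 - 7)) = √(-67 - 10) = √(-77) = I*√77 ≈ 8.775*I)
J(B) = 6 - 2*B - I*√77 (J(B) = 6 + (B*(-2) - I*√77) = 6 + (-2*B - I*√77) = 6 - 2*B - I*√77)
((-5 + 5)/(-15 + 10))*J(-115) = ((-5 + 5)/(-15 + 10))*(6 - 2*(-115) - I*√77) = (0/(-5))*(6 + 230 - I*√77) = (0*(-⅕))*(236 - I*√77) = 0*(236 - I*√77) = 0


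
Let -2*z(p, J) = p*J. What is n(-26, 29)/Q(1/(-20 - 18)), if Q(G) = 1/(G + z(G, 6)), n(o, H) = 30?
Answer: 30/19 ≈ 1.5789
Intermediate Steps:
z(p, J) = -J*p/2 (z(p, J) = -p*J/2 = -J*p/2)
Q(G) = -1/(2*G) (Q(G) = 1/(G - ½*6*G) = 1/(G - 3*G) = 1/(-2*G) = -1/(2*G))
n(-26, 29)/Q(1/(-20 - 18)) = 30/((-1/(2*(1/(-20 - 18))))) = 30/((-1/(2*(1/(-38))))) = 30/((-1/(2*(-1/38)))) = 30/((-½*(-38))) = 30/19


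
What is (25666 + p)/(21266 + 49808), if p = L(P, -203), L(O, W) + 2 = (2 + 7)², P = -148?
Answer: 25745/71074 ≈ 0.36223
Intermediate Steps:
L(O, W) = 79 (L(O, W) = -2 + (2 + 7)² = -2 + 9² = -2 + 81 = 79)
p = 79
(25666 + p)/(21266 + 49808) = (25666 + 79)/(21266 + 49808) = 25745/71074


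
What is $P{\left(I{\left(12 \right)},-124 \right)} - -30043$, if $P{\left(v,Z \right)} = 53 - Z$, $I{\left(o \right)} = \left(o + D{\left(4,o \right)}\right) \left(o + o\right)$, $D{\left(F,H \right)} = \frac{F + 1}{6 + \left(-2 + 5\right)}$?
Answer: $30220$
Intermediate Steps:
$D{\left(F,H \right)} = \frac{1}{9} + \frac{F}{9}$ ($D{\left(F,H \right)} = \frac{1 + F}{6 + 3} = \frac{1 + F}{9} = \left(1 + F\right) \frac{1}{9} = \frac{1}{9} + \frac{F}{9}$)
$I{\left(o \right)} = 2 o \left(\frac{5}{9} + o\right)$ ($I{\left(o \right)} = \left(o + \left(\frac{1}{9} + \frac{1}{9} \cdot 4\right)\right) \left(o + o\right) = \left(o + \left(\frac{1}{9} + \frac{4}{9}\right)\right) 2 o = \left(o + \frac{5}{9}\right) 2 o = \left(\frac{5}{9} + o\right) 2 o = 2 o \left(\frac{5}{9} + o\right)$)
$P{\left(I{\left(12 \right)},-124 \right)} - -30043 = \left(53 - -124\right) - -30043 = \left(53 + 124\right) + 30043 = 177 + 30043 = 30220$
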